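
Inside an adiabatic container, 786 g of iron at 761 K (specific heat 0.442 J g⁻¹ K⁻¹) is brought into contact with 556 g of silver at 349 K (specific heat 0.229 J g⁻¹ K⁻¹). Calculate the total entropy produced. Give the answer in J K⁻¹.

ΔS_total = 24.8 J/K

Energy balance: T_f = (m₁c₁T₁ + m₂c₂T₂)/(m₁c₁ + m₂c₂) = 650.5 K.
ΔS₁ = m₁c₁ ln(T_f/T₁) = 347.412 × ln(650.5/761) = -54.51 J/K.
ΔS₂ = m₂c₂ ln(T_f/T₂) = 127.324 × ln(650.5/349) = 79.28 J/K.
ΔS_total = -54.51 + 79.28 = 24.8 J/K.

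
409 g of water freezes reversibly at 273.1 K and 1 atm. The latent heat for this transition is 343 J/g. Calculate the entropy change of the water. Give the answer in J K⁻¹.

Heat released by the substance: Q = −mL = −409 × 343 = −140287 J.
At constant T, ΔS = Q_rev/T = −140287 / 273.1 = -514 J/K.

ΔS = -514 J/K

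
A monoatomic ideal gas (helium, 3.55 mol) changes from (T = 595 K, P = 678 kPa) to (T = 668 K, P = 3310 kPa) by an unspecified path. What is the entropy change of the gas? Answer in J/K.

ΔS = -38.3 J/K

ΔS = nC_p ln(T₂/T₁) − nR ln(P₂/P₁), with C_p = 5R/2 = 20.79 J mol⁻¹ K⁻¹ for a monoatomic ideal gas.
ΔS = 3.55 × [20.79 × ln(668/595) − 8.314 × ln(3310/678)] = -38.3 J/K.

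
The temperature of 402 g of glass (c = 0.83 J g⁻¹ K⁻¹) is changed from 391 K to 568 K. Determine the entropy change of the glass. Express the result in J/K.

ΔS = 125 J/K

ΔS = ∫dQ_rev/T = m c ln(T₂/T₁) = 402 × 0.83 × ln(568/391) = 125 J/K.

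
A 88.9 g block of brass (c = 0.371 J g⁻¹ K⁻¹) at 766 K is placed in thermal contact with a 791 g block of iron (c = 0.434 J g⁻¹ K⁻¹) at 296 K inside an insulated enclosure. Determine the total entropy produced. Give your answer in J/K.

ΔS_total = 17.7 J/K

Energy balance: T_f = (m₁c₁T₁ + m₂c₂T₂)/(m₁c₁ + m₂c₂) = 337.2 K.
ΔS₁ = m₁c₁ ln(T_f/T₁) = 32.9819 × ln(337.2/766) = -27.06 J/K.
ΔS₂ = m₂c₂ ln(T_f/T₂) = 343.294 × ln(337.2/296) = 44.73 J/K.
ΔS_total = -27.06 + 44.73 = 17.7 J/K.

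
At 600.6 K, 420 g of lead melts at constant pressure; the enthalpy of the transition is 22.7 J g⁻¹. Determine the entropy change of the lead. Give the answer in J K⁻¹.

Heat absorbed by the substance: Q = mL = 420 × 22.7 = 9534 J.
At constant T, ΔS = Q_rev/T = 9534 / 600.6 = 15.9 J/K.

ΔS = 15.9 J/K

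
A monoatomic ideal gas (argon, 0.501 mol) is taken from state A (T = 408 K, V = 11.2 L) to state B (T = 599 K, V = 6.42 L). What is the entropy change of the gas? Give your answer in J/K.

ΔS = 0.0812 J/K

Entropy is a state function: ΔS = nC_V ln(T₂/T₁) + nR ln(V₂/V₁), with C_V = 3R/2 = 12.47 J mol⁻¹ K⁻¹ for a monoatomic ideal gas.
ΔS = 0.501 × [12.47 × ln(599/408) + 8.314 × ln(6.42/11.2)] = 0.0812 J/K.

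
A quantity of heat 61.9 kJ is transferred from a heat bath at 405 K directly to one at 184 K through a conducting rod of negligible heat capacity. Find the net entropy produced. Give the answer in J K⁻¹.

ΔS_hot = −Q/T_H = −61900/405 = -152.8 J/K and ΔS_cold = +Q/T_C = 61900/184 = 336.4 J/K.
ΔS_total = -152.8 + 336.4 = 184 J/K, positive as the second law requires.

ΔS_total = 184 J/K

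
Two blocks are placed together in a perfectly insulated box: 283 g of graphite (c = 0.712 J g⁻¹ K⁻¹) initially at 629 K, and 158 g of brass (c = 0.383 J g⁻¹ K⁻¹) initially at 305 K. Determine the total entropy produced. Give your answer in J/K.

ΔS_total = 10.6 J/K

Energy balance: T_f = (m₁c₁T₁ + m₂c₂T₂)/(m₁c₁ + m₂c₂) = 554.17 K.
ΔS₁ = m₁c₁ ln(T_f/T₁) = 201.496 × ln(554.17/629) = -25.52 J/K.
ΔS₂ = m₂c₂ ln(T_f/T₂) = 60.514 × ln(554.17/305) = 36.14 J/K.
ΔS_total = -25.52 + 36.14 = 10.6 J/K.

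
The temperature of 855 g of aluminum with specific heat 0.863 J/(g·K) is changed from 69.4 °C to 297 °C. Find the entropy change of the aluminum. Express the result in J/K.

ΔS = 376 J/K

In kelvin: T₁ = 342.55 K, T₂ = 570.15 K. ΔS = ∫dQ_rev/T = m c ln(T₂/T₁) = 855 × 0.863 × ln(570.15/342.55) = 376 J/K.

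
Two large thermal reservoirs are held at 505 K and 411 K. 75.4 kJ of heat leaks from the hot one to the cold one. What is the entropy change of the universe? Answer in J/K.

ΔS_total = 34.1 J/K

ΔS_hot = −Q/T_H = −75400/505 = -149.31 J/K and ΔS_cold = +Q/T_C = 75400/411 = 183.45 J/K.
ΔS_total = -149.31 + 183.45 = 34.1 J/K, positive as the second law requires.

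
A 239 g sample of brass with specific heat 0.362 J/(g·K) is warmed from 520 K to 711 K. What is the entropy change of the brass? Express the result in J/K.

ΔS = 27.1 J/K

ΔS = ∫dQ_rev/T = m c ln(T₂/T₁) = 239 × 0.362 × ln(711/520) = 27.1 J/K.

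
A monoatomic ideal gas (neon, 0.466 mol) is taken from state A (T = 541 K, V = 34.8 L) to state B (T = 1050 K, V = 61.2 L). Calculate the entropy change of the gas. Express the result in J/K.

Entropy is a state function: ΔS = nC_V ln(T₂/T₁) + nR ln(V₂/V₁), with C_V = 3R/2 = 12.47 J mol⁻¹ K⁻¹ for a monoatomic ideal gas.
ΔS = 0.466 × [12.47 × ln(1050/541) + 8.314 × ln(61.2/34.8)] = 6.04 J/K.

ΔS = 6.04 J/K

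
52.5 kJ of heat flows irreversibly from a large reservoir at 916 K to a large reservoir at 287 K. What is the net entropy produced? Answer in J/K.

ΔS_hot = −Q/T_H = −52500/916 = -57.31 J/K and ΔS_cold = +Q/T_C = 52500/287 = 182.9 J/K.
ΔS_total = -57.31 + 182.9 = 126 J/K, positive as the second law requires.

ΔS_total = 126 J/K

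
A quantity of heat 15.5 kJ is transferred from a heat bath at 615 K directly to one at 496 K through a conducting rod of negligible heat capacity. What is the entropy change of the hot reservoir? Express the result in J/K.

The hot reservoir loses heat Q, so ΔS_hot = −Q/T_H = −15500/615 = -25.2 J/K.

ΔS_hot = -25.2 J/K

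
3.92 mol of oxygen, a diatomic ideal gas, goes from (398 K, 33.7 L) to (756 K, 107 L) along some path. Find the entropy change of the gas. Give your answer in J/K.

ΔS = 89.9 J/K

Entropy is a state function: ΔS = nC_V ln(T₂/T₁) + nR ln(V₂/V₁), with C_V = 5R/2 = 20.79 J mol⁻¹ K⁻¹ for a diatomic ideal gas.
ΔS = 3.92 × [20.79 × ln(756/398) + 8.314 × ln(107/33.7)] = 89.9 J/K.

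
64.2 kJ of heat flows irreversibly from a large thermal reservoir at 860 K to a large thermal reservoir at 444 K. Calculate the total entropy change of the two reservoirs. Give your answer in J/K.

ΔS_total = 69.9 J/K

ΔS_hot = −Q/T_H = −64200/860 = -74.65 J/K and ΔS_cold = +Q/T_C = 64200/444 = 144.6 J/K.
ΔS_total = -74.65 + 144.6 = 69.9 J/K, positive as the second law requires.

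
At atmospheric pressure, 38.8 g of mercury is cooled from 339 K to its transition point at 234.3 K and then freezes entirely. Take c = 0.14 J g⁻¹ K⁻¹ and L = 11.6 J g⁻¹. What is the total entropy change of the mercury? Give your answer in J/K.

ΔS = -3.93 J/K

Cooling step: ΔS₁ = m c ln(T_tr/T_i) = 38.8 × 0.14 × ln(234.3/339) = -2.007 J/K.
Phase change: ΔS₂ = −mL/T_tr = −38.8 × 11.6 / 234.3 = -1.921 J/K.
ΔS_total = (-2.007) + (-1.921) = -3.93 J/K.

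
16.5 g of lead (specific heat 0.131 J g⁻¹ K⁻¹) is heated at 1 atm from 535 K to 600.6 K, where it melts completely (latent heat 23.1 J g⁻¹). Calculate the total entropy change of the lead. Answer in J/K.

Warming step: ΔS₁ = m c ln(T_tr/T_i) = 16.5 × 0.131 × ln(600.6/535) = 0.25 J/K.
Phase change: ΔS₂ = +mL/T_tr = 16.5 × 23.1 / 600.6 = 0.6346 J/K.
ΔS_total = (0.25) + (0.6346) = 0.885 J/K.

ΔS = 0.885 J/K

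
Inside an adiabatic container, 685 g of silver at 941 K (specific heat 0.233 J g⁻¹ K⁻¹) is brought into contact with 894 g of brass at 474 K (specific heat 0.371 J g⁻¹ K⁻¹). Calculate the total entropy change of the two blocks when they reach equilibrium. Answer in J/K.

ΔS_total = 27 J/K

Energy balance: T_f = (m₁c₁T₁ + m₂c₂T₂)/(m₁c₁ + m₂c₂) = 625.72 K.
ΔS₁ = m₁c₁ ln(T_f/T₁) = 159.605 × ln(625.72/941) = -65.13 J/K.
ΔS₂ = m₂c₂ ln(T_f/T₂) = 331.674 × ln(625.72/474) = 92.1 J/K.
ΔS_total = -65.13 + 92.1 = 27 J/K.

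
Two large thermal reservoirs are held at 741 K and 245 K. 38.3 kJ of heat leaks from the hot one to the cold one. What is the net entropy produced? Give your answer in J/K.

ΔS_hot = −Q/T_H = −38300/741 = -51.69 J/K and ΔS_cold = +Q/T_C = 38300/245 = 156.3 J/K.
ΔS_total = -51.69 + 156.3 = 105 J/K, positive as the second law requires.

ΔS_total = 105 J/K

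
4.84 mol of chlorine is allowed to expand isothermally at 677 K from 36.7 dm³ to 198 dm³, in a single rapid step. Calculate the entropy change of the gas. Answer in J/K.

Entropy is a state function, so ΔS_gas depends only on the end states.
For an isothermal ideal gas ΔS_gas = nR ln(V₂/V₁) = 4.84 × 8.314 × ln(198/36.7) = 67.8 J/K.

ΔS_gas = 67.8 J/K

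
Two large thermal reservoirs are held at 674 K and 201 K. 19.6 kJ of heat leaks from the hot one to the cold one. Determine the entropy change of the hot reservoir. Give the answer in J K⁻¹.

ΔS_hot = -29.1 J/K

The hot reservoir loses heat Q, so ΔS_hot = −Q/T_H = −19600/674 = -29.1 J/K.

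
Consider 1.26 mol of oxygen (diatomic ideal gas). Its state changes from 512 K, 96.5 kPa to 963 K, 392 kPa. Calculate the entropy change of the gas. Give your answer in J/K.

ΔS = 8.48 J/K

ΔS = nC_p ln(T₂/T₁) − nR ln(P₂/P₁), with C_p = 7R/2 = 29.1 J mol⁻¹ K⁻¹ for a diatomic ideal gas.
ΔS = 1.26 × [29.1 × ln(963/512) − 8.314 × ln(392/96.5)] = 8.48 J/K.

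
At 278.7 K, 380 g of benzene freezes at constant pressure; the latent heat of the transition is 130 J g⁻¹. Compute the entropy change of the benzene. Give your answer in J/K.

ΔS = -177 J/K

Heat released by the substance: Q = −mL = −380 × 130 = −49400 J.
At constant T, ΔS = Q_rev/T = −49400 / 278.7 = -177 J/K.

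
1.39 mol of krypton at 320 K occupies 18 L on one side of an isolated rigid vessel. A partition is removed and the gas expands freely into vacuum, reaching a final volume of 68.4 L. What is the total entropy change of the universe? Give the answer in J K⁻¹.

For an ideal gas in free expansion Q = 0 and W = 0, so T is unchanged.
Entropy is a state function; using a reversible isothermal path, ΔS_gas = nR ln(V₂/V₁) = 1.39 × 8.314 × ln(68.4/18) = 15.4 J/K.
The insulated surroundings exchange no heat, so ΔS_surr = 0 and ΔS_universe = ΔS_gas.

ΔS_universe = 15.4 J/K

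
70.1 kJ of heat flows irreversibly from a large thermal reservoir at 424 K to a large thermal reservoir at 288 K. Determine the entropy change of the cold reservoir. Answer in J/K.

The cold reservoir gains heat Q, so ΔS_cold = +Q/T_C = 70100/288 = 243 J/K.

ΔS_cold = 243 J/K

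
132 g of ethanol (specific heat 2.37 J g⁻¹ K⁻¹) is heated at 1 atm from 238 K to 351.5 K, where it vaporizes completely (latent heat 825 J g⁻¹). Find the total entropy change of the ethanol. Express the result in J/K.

ΔS = 432 J/K

Warming step: ΔS₁ = m c ln(T_tr/T_i) = 132 × 2.37 × ln(351.5/238) = 122 J/K.
Phase change: ΔS₂ = +mL/T_tr = 132 × 825 / 351.5 = 309.8 J/K.
ΔS_total = (122) + (309.8) = 432 J/K.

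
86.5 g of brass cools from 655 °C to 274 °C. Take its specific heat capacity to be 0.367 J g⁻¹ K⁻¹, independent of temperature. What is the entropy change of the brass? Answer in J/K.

ΔS = -16.8 J/K

In kelvin: T₁ = 928.15 K, T₂ = 547.15 K. ΔS = ∫dQ_rev/T = m c ln(T₂/T₁) = 86.5 × 0.367 × ln(547.15/928.15) = -16.8 J/K.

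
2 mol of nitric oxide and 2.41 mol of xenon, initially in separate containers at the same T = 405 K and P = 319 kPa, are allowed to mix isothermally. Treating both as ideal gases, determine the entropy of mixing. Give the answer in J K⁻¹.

ΔS_mix = 25.3 J/K

Mole fractions: x_A = 2/4.41 = 0.454, x_B = 0.546.
ΔS_mix = −R(n_A ln x_A + n_B ln x_B) = −8.314 × (2 ln 0.454 + 2.41 ln 0.546) = 25.3 J/K.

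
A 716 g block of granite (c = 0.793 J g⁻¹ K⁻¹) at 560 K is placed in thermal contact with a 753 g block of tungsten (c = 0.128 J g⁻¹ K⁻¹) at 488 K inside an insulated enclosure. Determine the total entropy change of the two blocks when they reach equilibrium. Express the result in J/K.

ΔS_total = 0.755 J/K

Energy balance: T_f = (m₁c₁T₁ + m₂c₂T₂)/(m₁c₁ + m₂c₂) = 549.55 K.
ΔS₁ = m₁c₁ ln(T_f/T₁) = 567.788 × ln(549.55/560) = -10.694 J/K.
ΔS₂ = m₂c₂ ln(T_f/T₂) = 96.384 × ln(549.55/488) = 11.449 J/K.
ΔS_total = -10.694 + 11.449 = 0.755 J/K.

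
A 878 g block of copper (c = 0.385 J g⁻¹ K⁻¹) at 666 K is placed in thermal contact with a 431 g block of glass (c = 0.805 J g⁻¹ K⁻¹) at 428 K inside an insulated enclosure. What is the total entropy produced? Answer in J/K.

Energy balance: T_f = (m₁c₁T₁ + m₂c₂T₂)/(m₁c₁ + m₂c₂) = 545.45 K.
ΔS₁ = m₁c₁ ln(T_f/T₁) = 338.03 × ln(545.45/666) = -67.5 J/K.
ΔS₂ = m₂c₂ ln(T_f/T₂) = 346.955 × ln(545.45/428) = 84.13 J/K.
ΔS_total = -67.5 + 84.13 = 16.6 J/K.

ΔS_total = 16.6 J/K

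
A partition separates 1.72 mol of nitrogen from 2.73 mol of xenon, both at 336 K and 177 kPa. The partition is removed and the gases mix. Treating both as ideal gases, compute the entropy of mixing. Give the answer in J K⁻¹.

ΔS_mix = 24.7 J/K

Mole fractions: x_A = 1.72/4.45 = 0.387, x_B = 0.613.
ΔS_mix = −R(n_A ln x_A + n_B ln x_B) = −8.314 × (1.72 ln 0.387 + 2.73 ln 0.613) = 24.7 J/K.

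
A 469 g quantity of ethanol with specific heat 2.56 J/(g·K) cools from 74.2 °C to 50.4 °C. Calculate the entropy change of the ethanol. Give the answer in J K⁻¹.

ΔS = -85.2 J/K

In kelvin: T₁ = 347.35 K, T₂ = 323.55 K. ΔS = ∫dQ_rev/T = m c ln(T₂/T₁) = 469 × 2.56 × ln(323.55/347.35) = -85.2 J/K.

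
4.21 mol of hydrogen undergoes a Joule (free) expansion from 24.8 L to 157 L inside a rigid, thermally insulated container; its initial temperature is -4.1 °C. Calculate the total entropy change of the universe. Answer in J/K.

ΔS_universe = 64.6 J/K

For an ideal gas in free expansion Q = 0 and W = 0, so T is unchanged.
Entropy is a state function; using a reversible isothermal path, ΔS_gas = nR ln(V₂/V₁) = 4.21 × 8.314 × ln(157/24.8) = 64.6 J/K.
The insulated surroundings exchange no heat, so ΔS_surr = 0 and ΔS_universe = ΔS_gas.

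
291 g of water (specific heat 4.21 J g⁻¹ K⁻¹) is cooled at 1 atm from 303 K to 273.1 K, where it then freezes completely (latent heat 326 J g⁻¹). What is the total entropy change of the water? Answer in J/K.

ΔS = -475 J/K

Cooling step: ΔS₁ = m c ln(T_tr/T_i) = 291 × 4.21 × ln(273.1/303) = -127.3 J/K.
Phase change: ΔS₂ = −mL/T_tr = −291 × 326 / 273.1 = -347.4 J/K.
ΔS_total = (-127.3) + (-347.4) = -475 J/K.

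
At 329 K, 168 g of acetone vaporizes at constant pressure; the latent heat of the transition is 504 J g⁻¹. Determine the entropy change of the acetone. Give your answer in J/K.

ΔS = 257 J/K

Heat absorbed by the substance: Q = mL = 168 × 504 = 84672 J.
At constant T, ΔS = Q_rev/T = 84672 / 329 = 257 J/K.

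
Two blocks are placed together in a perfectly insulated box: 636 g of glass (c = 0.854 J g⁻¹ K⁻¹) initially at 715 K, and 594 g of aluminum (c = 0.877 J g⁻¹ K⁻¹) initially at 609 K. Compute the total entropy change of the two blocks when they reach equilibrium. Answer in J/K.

ΔS_total = 3.42 J/K

Energy balance: T_f = (m₁c₁T₁ + m₂c₂T₂)/(m₁c₁ + m₂c₂) = 663.11 K.
ΔS₁ = m₁c₁ ln(T_f/T₁) = 543.144 × ln(663.11/715) = -40.92 J/K.
ΔS₂ = m₂c₂ ln(T_f/T₂) = 520.938 × ln(663.11/609) = 44.34 J/K.
ΔS_total = -40.92 + 44.34 = 3.42 J/K.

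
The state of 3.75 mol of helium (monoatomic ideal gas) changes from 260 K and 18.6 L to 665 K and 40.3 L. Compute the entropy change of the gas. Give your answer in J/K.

ΔS = 68 J/K

Entropy is a state function: ΔS = nC_V ln(T₂/T₁) + nR ln(V₂/V₁), with C_V = 3R/2 = 12.47 J mol⁻¹ K⁻¹ for a monoatomic ideal gas.
ΔS = 3.75 × [12.47 × ln(665/260) + 8.314 × ln(40.3/18.6)] = 68 J/K.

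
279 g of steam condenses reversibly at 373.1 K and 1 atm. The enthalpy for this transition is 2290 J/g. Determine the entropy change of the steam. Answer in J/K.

Heat released by the substance: Q = −mL = −279 × 2290 = −638910 J.
At constant T, ΔS = Q_rev/T = −638910 / 373.1 = -1710 J/K.

ΔS = -1710 J/K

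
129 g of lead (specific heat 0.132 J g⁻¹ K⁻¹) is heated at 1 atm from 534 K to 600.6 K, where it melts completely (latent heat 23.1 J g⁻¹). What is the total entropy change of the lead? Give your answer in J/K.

Warming step: ΔS₁ = m c ln(T_tr/T_i) = 129 × 0.132 × ln(600.6/534) = 2.001 J/K.
Phase change: ΔS₂ = +mL/T_tr = 129 × 23.1 / 600.6 = 4.962 J/K.
ΔS_total = (2.001) + (4.962) = 6.96 J/K.

ΔS = 6.96 J/K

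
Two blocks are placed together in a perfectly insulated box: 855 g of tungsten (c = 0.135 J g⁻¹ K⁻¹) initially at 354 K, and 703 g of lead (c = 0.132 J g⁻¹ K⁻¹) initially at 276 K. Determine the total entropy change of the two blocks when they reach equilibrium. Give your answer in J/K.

ΔS_total = 1.58 J/K

Energy balance: T_f = (m₁c₁T₁ + m₂c₂T₂)/(m₁c₁ + m₂c₂) = 319.24 K.
ΔS₁ = m₁c₁ ln(T_f/T₁) = 115.425 × ln(319.24/354) = -11.93 J/K.
ΔS₂ = m₂c₂ ln(T_f/T₂) = 92.796 × ln(319.24/276) = 13.51 J/K.
ΔS_total = -11.93 + 13.51 = 1.58 J/K.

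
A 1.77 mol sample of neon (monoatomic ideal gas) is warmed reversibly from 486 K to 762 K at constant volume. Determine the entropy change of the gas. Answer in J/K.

At constant volume, ΔS = nC_V ln(T₂/T₁) with C_V = 3R/2 = 12.47 J mol⁻¹ K⁻¹.
ΔS = 1.77 × 12.47 × ln(762/486) = 9.93 J/K.

ΔS = 9.93 J/K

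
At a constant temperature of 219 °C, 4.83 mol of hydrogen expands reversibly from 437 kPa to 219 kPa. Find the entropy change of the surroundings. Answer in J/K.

For an isothermal ideal gas ΔS_gas = nR ln(P₁/P₂) = 4.83 × 8.314 × ln(437/219) = 27.7 J/K.
The process is reversible, so ΔS_surr = −ΔS_gas = -27.7 J/K and ΔS_universe = 0.

ΔS_surr = -27.7 J/K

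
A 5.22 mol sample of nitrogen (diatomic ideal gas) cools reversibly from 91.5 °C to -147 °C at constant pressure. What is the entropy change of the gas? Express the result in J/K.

In kelvin: T₁ = 364.65 K, T₂ = 126.15 K. At constant pressure, ΔS = nC_p ln(T₂/T₁) with C_p = 7R/2 = 29.1 J mol⁻¹ K⁻¹.
ΔS = 5.22 × 29.1 × ln(126.15/364.65) = -161 J/K.

ΔS = -161 J/K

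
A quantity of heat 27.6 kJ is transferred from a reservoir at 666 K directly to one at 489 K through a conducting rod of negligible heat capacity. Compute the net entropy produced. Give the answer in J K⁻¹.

ΔS_total = 15 J/K

ΔS_hot = −Q/T_H = −27600/666 = -41.44 J/K and ΔS_cold = +Q/T_C = 27600/489 = 56.44 J/K.
ΔS_total = -41.44 + 56.44 = 15 J/K, positive as the second law requires.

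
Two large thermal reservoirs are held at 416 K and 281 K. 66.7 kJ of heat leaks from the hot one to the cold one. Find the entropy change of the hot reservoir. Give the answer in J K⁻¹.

ΔS_hot = -160 J/K

The hot reservoir loses heat Q, so ΔS_hot = −Q/T_H = −66700/416 = -160 J/K.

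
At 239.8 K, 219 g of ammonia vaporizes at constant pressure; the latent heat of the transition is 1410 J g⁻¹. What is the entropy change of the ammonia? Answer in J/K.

Heat absorbed by the substance: Q = mL = 219 × 1410 = 308790 J.
At constant T, ΔS = Q_rev/T = 308790 / 239.8 = 1290 J/K.

ΔS = 1290 J/K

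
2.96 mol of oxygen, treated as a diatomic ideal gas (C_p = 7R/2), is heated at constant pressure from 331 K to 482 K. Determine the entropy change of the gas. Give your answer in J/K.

ΔS = 32.4 J/K

At constant pressure, ΔS = nC_p ln(T₂/T₁) with C_p = 7R/2 = 29.1 J mol⁻¹ K⁻¹.
ΔS = 2.96 × 29.1 × ln(482/331) = 32.4 J/K.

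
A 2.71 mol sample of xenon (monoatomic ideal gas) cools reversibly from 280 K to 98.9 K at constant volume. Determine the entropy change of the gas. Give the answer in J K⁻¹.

At constant volume, ΔS = nC_V ln(T₂/T₁) with C_V = 3R/2 = 12.47 J mol⁻¹ K⁻¹.
ΔS = 2.71 × 12.47 × ln(98.9/280) = -35.2 J/K.

ΔS = -35.2 J/K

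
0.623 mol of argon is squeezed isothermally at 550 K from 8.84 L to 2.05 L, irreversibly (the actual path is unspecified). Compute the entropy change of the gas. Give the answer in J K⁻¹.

Entropy is a state function, so ΔS_gas depends only on the end states.
For an isothermal ideal gas ΔS_gas = nR ln(V₂/V₁) = 0.623 × 8.314 × ln(2.05/8.84) = -7.57 J/K.

ΔS_gas = -7.57 J/K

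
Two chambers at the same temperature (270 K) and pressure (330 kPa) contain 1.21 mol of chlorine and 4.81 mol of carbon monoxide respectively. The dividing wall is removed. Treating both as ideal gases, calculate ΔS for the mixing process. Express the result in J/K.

Mole fractions: x_A = 1.21/6.02 = 0.201, x_B = 0.799.
ΔS_mix = −R(n_A ln x_A + n_B ln x_B) = −8.314 × (1.21 ln 0.201 + 4.81 ln 0.799) = 25.1 J/K.

ΔS_mix = 25.1 J/K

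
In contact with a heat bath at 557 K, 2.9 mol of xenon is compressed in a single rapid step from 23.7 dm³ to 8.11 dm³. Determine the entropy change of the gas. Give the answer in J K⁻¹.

ΔS_gas = -25.9 J/K

Entropy is a state function, so ΔS_gas depends only on the end states.
For an isothermal ideal gas ΔS_gas = nR ln(V₂/V₁) = 2.9 × 8.314 × ln(8.11/23.7) = -25.9 J/K.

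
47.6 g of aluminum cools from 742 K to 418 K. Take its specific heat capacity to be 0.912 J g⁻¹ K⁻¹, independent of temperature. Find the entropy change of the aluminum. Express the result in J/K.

ΔS = ∫dQ_rev/T = m c ln(T₂/T₁) = 47.6 × 0.912 × ln(418/742) = -24.9 J/K.

ΔS = -24.9 J/K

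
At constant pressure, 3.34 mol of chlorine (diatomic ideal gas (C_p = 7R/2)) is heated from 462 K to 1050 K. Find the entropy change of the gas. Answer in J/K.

ΔS = 79.8 J/K

At constant pressure, ΔS = nC_p ln(T₂/T₁) with C_p = 7R/2 = 29.1 J mol⁻¹ K⁻¹.
ΔS = 3.34 × 29.1 × ln(1050/462) = 79.8 J/K.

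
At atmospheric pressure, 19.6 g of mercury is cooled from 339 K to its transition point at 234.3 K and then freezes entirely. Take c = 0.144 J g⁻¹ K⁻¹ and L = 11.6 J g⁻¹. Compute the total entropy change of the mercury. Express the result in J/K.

Cooling step: ΔS₁ = m c ln(T_tr/T_i) = 19.6 × 0.144 × ln(234.3/339) = -1.043 J/K.
Phase change: ΔS₂ = −mL/T_tr = −19.6 × 11.6 / 234.3 = -0.9704 J/K.
ΔS_total = (-1.043) + (-0.9704) = -2.01 J/K.

ΔS = -2.01 J/K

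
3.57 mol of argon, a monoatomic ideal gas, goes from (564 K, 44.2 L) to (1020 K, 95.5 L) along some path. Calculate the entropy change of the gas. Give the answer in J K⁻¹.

Entropy is a state function: ΔS = nC_V ln(T₂/T₁) + nR ln(V₂/V₁), with C_V = 3R/2 = 12.47 J mol⁻¹ K⁻¹ for a monoatomic ideal gas.
ΔS = 3.57 × [12.47 × ln(1020/564) + 8.314 × ln(95.5/44.2)] = 49.2 J/K.

ΔS = 49.2 J/K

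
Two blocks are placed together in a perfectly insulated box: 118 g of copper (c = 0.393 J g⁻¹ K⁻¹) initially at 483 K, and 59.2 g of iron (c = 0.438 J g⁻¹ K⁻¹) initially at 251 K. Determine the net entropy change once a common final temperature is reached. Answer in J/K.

Energy balance: T_f = (m₁c₁T₁ + m₂c₂T₂)/(m₁c₁ + m₂c₂) = 399.8 K.
ΔS₁ = m₁c₁ ln(T_f/T₁) = 46.374 × ln(399.8/483) = -8.767 J/K.
ΔS₂ = m₂c₂ ln(T_f/T₂) = 25.9296 × ln(399.8/251) = 12.07 J/K.
ΔS_total = -8.767 + 12.07 = 3.3 J/K.

ΔS_total = 3.3 J/K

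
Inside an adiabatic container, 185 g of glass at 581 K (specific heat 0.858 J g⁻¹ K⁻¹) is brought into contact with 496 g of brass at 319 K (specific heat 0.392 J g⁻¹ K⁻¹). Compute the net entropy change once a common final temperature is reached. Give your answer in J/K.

Energy balance: T_f = (m₁c₁T₁ + m₂c₂T₂)/(m₁c₁ + m₂c₂) = 436.76 K.
ΔS₁ = m₁c₁ ln(T_f/T₁) = 158.73 × ln(436.76/581) = -45.3 J/K.
ΔS₂ = m₂c₂ ln(T_f/T₂) = 194.432 × ln(436.76/319) = 61.09 J/K.
ΔS_total = -45.3 + 61.09 = 15.8 J/K.

ΔS_total = 15.8 J/K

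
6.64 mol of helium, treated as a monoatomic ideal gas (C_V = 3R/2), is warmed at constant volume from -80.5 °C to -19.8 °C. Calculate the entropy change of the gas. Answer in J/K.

In kelvin: T₁ = 192.65 K, T₂ = 253.35 K. At constant volume, ΔS = nC_V ln(T₂/T₁) with C_V = 3R/2 = 12.47 J mol⁻¹ K⁻¹.
ΔS = 6.64 × 12.47 × ln(253.35/192.65) = 22.7 J/K.

ΔS = 22.7 J/K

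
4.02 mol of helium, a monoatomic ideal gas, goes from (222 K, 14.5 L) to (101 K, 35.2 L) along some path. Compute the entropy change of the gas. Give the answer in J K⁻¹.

Entropy is a state function: ΔS = nC_V ln(T₂/T₁) + nR ln(V₂/V₁), with C_V = 3R/2 = 12.47 J mol⁻¹ K⁻¹ for a monoatomic ideal gas.
ΔS = 4.02 × [12.47 × ln(101/222) + 8.314 × ln(35.2/14.5)] = -9.84 J/K.

ΔS = -9.84 J/K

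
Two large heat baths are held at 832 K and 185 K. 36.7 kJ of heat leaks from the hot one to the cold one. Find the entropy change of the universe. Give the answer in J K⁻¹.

ΔS_total = 154 J/K

ΔS_hot = −Q/T_H = −36700/832 = -44.11 J/K and ΔS_cold = +Q/T_C = 36700/185 = 198.4 J/K.
ΔS_total = -44.11 + 198.4 = 154 J/K, positive as the second law requires.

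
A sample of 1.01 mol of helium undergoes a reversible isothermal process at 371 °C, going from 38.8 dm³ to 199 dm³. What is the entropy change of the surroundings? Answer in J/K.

ΔS_surr = -13.7 J/K

For an isothermal ideal gas ΔS_gas = nR ln(V₂/V₁) = 1.01 × 8.314 × ln(199/38.8) = 13.7 J/K.
The process is reversible, so ΔS_surr = −ΔS_gas = -13.7 J/K and ΔS_universe = 0.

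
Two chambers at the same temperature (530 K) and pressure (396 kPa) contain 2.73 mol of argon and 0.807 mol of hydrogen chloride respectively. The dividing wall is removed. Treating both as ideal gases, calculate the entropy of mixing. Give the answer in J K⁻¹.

Mole fractions: x_A = 2.73/3.54 = 0.772, x_B = 0.228.
ΔS_mix = −R(n_A ln x_A + n_B ln x_B) = −8.314 × (2.73 ln 0.772 + 0.807 ln 0.228) = 15.8 J/K.

ΔS_mix = 15.8 J/K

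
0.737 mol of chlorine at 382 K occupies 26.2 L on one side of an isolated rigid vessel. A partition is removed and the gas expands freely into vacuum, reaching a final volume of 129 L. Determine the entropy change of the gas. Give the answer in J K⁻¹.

For an ideal gas in free expansion Q = 0 and W = 0, so T is unchanged.
Entropy is a state function; using a reversible isothermal path, ΔS_gas = nR ln(V₂/V₁) = 0.737 × 8.314 × ln(129/26.2) = 9.77 J/K.

ΔS_gas = 9.77 J/K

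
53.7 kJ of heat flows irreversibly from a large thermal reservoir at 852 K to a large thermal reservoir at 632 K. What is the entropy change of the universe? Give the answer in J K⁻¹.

ΔS_hot = −Q/T_H = −53700/852 = -63.03 J/K and ΔS_cold = +Q/T_C = 53700/632 = 84.97 J/K.
ΔS_total = -63.03 + 84.97 = 21.9 J/K, positive as the second law requires.

ΔS_total = 21.9 J/K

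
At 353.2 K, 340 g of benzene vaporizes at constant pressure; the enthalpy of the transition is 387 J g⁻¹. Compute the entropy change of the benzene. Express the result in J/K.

ΔS = 373 J/K

Heat absorbed by the substance: Q = mL = 340 × 387 = 131580 J.
At constant T, ΔS = Q_rev/T = 131580 / 353.2 = 373 J/K.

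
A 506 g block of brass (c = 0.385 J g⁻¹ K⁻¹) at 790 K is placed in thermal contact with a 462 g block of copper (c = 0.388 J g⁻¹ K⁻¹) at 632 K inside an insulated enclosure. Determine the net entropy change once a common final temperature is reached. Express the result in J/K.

Energy balance: T_f = (m₁c₁T₁ + m₂c₂T₂)/(m₁c₁ + m₂c₂) = 714.28 K.
ΔS₁ = m₁c₁ ln(T_f/T₁) = 194.81 × ln(714.28/790) = -19.63 J/K.
ΔS₂ = m₂c₂ ln(T_f/T₂) = 179.256 × ln(714.28/632) = 21.94 J/K.
ΔS_total = -19.63 + 21.94 = 2.31 J/K.

ΔS_total = 2.31 J/K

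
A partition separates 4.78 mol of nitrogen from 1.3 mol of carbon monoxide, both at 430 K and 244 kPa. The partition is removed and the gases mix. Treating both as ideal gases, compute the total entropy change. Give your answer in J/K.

Mole fractions: x_A = 4.78/6.08 = 0.786, x_B = 0.214.
ΔS_mix = −R(n_A ln x_A + n_B ln x_B) = −8.314 × (4.78 ln 0.786 + 1.3 ln 0.214) = 26.2 J/K.

ΔS_mix = 26.2 J/K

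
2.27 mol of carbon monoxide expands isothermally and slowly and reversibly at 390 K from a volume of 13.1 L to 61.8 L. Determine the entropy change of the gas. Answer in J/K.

For an isothermal ideal gas ΔS_gas = nR ln(V₂/V₁) = 2.27 × 8.314 × ln(61.8/13.1) = 29.3 J/K.

ΔS_gas = 29.3 J/K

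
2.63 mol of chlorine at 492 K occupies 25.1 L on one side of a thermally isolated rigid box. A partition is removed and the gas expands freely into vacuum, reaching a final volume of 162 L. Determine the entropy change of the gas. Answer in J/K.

ΔS_gas = 40.8 J/K

For an ideal gas in free expansion Q = 0 and W = 0, so T is unchanged.
Entropy is a state function; using a reversible isothermal path, ΔS_gas = nR ln(V₂/V₁) = 2.63 × 8.314 × ln(162/25.1) = 40.8 J/K.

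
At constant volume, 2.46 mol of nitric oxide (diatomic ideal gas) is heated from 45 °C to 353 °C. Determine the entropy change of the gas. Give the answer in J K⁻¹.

In kelvin: T₁ = 318.15 K, T₂ = 626.15 K. At constant volume, ΔS = nC_V ln(T₂/T₁) with C_V = 5R/2 = 20.79 J mol⁻¹ K⁻¹.
ΔS = 2.46 × 20.79 × ln(626.15/318.15) = 34.6 J/K.

ΔS = 34.6 J/K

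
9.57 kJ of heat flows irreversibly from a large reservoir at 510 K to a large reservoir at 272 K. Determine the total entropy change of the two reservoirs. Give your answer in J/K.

ΔS_hot = −Q/T_H = −9570/510 = -18.76 J/K and ΔS_cold = +Q/T_C = 9570/272 = 35.18 J/K.
ΔS_total = -18.76 + 35.18 = 16.4 J/K, positive as the second law requires.

ΔS_total = 16.4 J/K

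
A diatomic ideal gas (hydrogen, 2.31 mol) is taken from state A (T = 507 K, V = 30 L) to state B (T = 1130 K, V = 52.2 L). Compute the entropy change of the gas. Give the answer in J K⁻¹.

ΔS = 49.1 J/K

Entropy is a state function: ΔS = nC_V ln(T₂/T₁) + nR ln(V₂/V₁), with C_V = 5R/2 = 20.79 J mol⁻¹ K⁻¹ for a diatomic ideal gas.
ΔS = 2.31 × [20.79 × ln(1130/507) + 8.314 × ln(52.2/30)] = 49.1 J/K.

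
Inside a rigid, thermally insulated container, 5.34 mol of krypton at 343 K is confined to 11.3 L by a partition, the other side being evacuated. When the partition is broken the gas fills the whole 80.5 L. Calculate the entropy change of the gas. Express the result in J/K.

For an ideal gas in free expansion Q = 0 and W = 0, so T is unchanged.
Entropy is a state function; using a reversible isothermal path, ΔS_gas = nR ln(V₂/V₁) = 5.34 × 8.314 × ln(80.5/11.3) = 87.2 J/K.

ΔS_gas = 87.2 J/K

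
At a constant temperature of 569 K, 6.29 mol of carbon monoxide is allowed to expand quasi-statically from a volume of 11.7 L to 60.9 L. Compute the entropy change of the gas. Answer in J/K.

ΔS_gas = 86.3 J/K

For an isothermal ideal gas ΔS_gas = nR ln(V₂/V₁) = 6.29 × 8.314 × ln(60.9/11.7) = 86.3 J/K.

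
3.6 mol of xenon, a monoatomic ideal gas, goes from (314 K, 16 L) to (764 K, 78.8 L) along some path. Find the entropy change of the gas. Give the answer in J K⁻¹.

Entropy is a state function: ΔS = nC_V ln(T₂/T₁) + nR ln(V₂/V₁), with C_V = 3R/2 = 12.47 J mol⁻¹ K⁻¹ for a monoatomic ideal gas.
ΔS = 3.6 × [12.47 × ln(764/314) + 8.314 × ln(78.8/16)] = 87.6 J/K.

ΔS = 87.6 J/K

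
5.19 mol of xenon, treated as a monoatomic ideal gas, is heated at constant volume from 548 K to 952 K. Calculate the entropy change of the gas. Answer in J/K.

At constant volume, ΔS = nC_V ln(T₂/T₁) with C_V = 3R/2 = 12.47 J mol⁻¹ K⁻¹.
ΔS = 5.19 × 12.47 × ln(952/548) = 35.7 J/K.

ΔS = 35.7 J/K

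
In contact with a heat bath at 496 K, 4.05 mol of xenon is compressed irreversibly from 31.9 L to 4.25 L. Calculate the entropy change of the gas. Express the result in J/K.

Entropy is a state function, so ΔS_gas depends only on the end states.
For an isothermal ideal gas ΔS_gas = nR ln(V₂/V₁) = 4.05 × 8.314 × ln(4.25/31.9) = -67.9 J/K.

ΔS_gas = -67.9 J/K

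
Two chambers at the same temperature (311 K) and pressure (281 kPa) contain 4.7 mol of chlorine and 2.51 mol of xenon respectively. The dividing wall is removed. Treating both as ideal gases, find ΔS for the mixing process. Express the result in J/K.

Mole fractions: x_A = 4.7/7.21 = 0.652, x_B = 0.348.
ΔS_mix = −R(n_A ln x_A + n_B ln x_B) = −8.314 × (4.7 ln 0.652 + 2.51 ln 0.348) = 38.7 J/K.

ΔS_mix = 38.7 J/K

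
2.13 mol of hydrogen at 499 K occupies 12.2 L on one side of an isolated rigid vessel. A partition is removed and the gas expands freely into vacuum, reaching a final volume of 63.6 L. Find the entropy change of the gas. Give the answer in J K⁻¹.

ΔS_gas = 29.2 J/K

For an ideal gas in free expansion Q = 0 and W = 0, so T is unchanged.
Entropy is a state function; using a reversible isothermal path, ΔS_gas = nR ln(V₂/V₁) = 2.13 × 8.314 × ln(63.6/12.2) = 29.2 J/K.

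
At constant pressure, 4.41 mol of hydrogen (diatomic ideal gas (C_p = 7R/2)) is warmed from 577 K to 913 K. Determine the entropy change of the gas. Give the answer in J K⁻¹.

At constant pressure, ΔS = nC_p ln(T₂/T₁) with C_p = 7R/2 = 29.1 J mol⁻¹ K⁻¹.
ΔS = 4.41 × 29.1 × ln(913/577) = 58.9 J/K.

ΔS = 58.9 J/K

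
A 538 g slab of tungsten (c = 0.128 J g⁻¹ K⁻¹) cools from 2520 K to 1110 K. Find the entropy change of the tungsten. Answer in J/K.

ΔS = -56.5 J/K

ΔS = ∫dQ_rev/T = m c ln(T₂/T₁) = 538 × 0.128 × ln(1110/2520) = -56.5 J/K.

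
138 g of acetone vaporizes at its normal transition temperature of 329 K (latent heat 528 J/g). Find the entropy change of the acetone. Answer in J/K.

ΔS = 221 J/K

Heat absorbed by the substance: Q = mL = 138 × 528 = 72864 J.
At constant T, ΔS = Q_rev/T = 72864 / 329 = 221 J/K.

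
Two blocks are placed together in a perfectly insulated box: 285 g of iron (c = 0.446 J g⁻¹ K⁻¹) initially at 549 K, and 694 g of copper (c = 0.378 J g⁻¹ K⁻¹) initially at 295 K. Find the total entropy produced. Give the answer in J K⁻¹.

ΔS_total = 17.5 J/K

Energy balance: T_f = (m₁c₁T₁ + m₂c₂T₂)/(m₁c₁ + m₂c₂) = 377.9 K.
ΔS₁ = m₁c₁ ln(T_f/T₁) = 127.11 × ln(377.9/549) = -47.47 J/K.
ΔS₂ = m₂c₂ ln(T_f/T₂) = 262.332 × ln(377.9/295) = 64.97 J/K.
ΔS_total = -47.47 + 64.97 = 17.5 J/K.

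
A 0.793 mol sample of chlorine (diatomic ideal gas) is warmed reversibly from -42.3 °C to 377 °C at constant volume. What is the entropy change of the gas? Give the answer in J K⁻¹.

In kelvin: T₁ = 230.85 K, T₂ = 650.15 K. At constant volume, ΔS = nC_V ln(T₂/T₁) with C_V = 5R/2 = 20.79 J mol⁻¹ K⁻¹.
ΔS = 0.793 × 20.79 × ln(650.15/230.85) = 17.1 J/K.

ΔS = 17.1 J/K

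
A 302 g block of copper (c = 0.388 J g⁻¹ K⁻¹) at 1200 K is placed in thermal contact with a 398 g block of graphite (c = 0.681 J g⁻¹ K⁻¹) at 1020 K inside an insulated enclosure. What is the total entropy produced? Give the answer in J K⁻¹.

Energy balance: T_f = (m₁c₁T₁ + m₂c₂T₂)/(m₁c₁ + m₂c₂) = 1074.3 K.
ΔS₁ = m₁c₁ ln(T_f/T₁) = 117.176 × ln(1074.3/1200) = -12.963 J/K.
ΔS₂ = m₂c₂ ln(T_f/T₂) = 271.038 × ln(1074.3/1020) = 14.065 J/K.
ΔS_total = -12.963 + 14.065 = 1.1 J/K.

ΔS_total = 1.1 J/K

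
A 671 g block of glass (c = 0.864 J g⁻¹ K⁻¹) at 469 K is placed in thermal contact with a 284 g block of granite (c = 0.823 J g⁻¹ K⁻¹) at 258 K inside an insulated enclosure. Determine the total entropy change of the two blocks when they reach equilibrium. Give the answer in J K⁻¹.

ΔS_total = 27.1 J/K

Energy balance: T_f = (m₁c₁T₁ + m₂c₂T₂)/(m₁c₁ + m₂c₂) = 408.37 K.
ΔS₁ = m₁c₁ ln(T_f/T₁) = 579.744 × ln(408.37/469) = -80.247 J/K.
ΔS₂ = m₂c₂ ln(T_f/T₂) = 233.732 × ln(408.37/258) = 107.34 J/K.
ΔS_total = -80.247 + 107.34 = 27.1 J/K.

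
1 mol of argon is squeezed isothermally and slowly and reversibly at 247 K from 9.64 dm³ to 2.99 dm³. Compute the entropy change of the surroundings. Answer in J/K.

ΔS_surr = 9.73 J/K

For an isothermal ideal gas ΔS_gas = nR ln(V₂/V₁) = 1 × 8.314 × ln(2.99/9.64) = -9.73 J/K.
The process is reversible, so ΔS_surr = −ΔS_gas = 9.73 J/K and ΔS_universe = 0.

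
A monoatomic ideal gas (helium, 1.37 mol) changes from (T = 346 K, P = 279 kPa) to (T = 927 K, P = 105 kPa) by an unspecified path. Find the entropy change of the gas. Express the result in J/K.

ΔS = 39.2 J/K

ΔS = nC_p ln(T₂/T₁) − nR ln(P₂/P₁), with C_p = 5R/2 = 20.79 J mol⁻¹ K⁻¹ for a monoatomic ideal gas.
ΔS = 1.37 × [20.79 × ln(927/346) − 8.314 × ln(105/279)] = 39.2 J/K.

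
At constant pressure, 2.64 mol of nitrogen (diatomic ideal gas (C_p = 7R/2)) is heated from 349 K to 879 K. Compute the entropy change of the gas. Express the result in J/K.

At constant pressure, ΔS = nC_p ln(T₂/T₁) with C_p = 7R/2 = 29.1 J mol⁻¹ K⁻¹.
ΔS = 2.64 × 29.1 × ln(879/349) = 71 J/K.

ΔS = 71 J/K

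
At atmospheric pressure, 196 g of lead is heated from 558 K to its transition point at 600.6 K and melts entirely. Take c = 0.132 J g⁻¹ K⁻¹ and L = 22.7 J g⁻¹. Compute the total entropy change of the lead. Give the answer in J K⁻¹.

ΔS = 9.31 J/K

Warming step: ΔS₁ = m c ln(T_tr/T_i) = 196 × 0.132 × ln(600.6/558) = 1.903 J/K.
Phase change: ΔS₂ = +mL/T_tr = 196 × 22.7 / 600.6 = 7.408 J/K.
ΔS_total = (1.903) + (7.408) = 9.31 J/K.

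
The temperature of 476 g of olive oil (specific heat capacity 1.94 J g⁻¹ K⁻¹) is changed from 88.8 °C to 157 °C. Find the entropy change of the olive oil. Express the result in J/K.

In kelvin: T₁ = 361.95 K, T₂ = 430.15 K. ΔS = ∫dQ_rev/T = m c ln(T₂/T₁) = 476 × 1.94 × ln(430.15/361.95) = 159 J/K.

ΔS = 159 J/K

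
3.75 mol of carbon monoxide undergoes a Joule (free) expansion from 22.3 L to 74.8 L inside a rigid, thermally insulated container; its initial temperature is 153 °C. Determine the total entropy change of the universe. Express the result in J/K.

ΔS_universe = 37.7 J/K

No heat is exchanged and no work is done, so the ideal-gas temperature stays constant.
Entropy is a state function; using a reversible isothermal path, ΔS_gas = nR ln(V₂/V₁) = 3.75 × 8.314 × ln(74.8/22.3) = 37.7 J/K.
The insulated surroundings exchange no heat, so ΔS_surr = 0 and ΔS_universe = ΔS_gas.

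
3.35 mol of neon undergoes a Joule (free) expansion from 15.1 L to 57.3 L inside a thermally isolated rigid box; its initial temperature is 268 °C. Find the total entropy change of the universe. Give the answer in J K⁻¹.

No heat is exchanged and no work is done, so the ideal-gas temperature stays constant.
Entropy is a state function; using a reversible isothermal path, ΔS_gas = nR ln(V₂/V₁) = 3.35 × 8.314 × ln(57.3/15.1) = 37.1 J/K.
The insulated surroundings exchange no heat, so ΔS_surr = 0 and ΔS_universe = ΔS_gas.

ΔS_universe = 37.1 J/K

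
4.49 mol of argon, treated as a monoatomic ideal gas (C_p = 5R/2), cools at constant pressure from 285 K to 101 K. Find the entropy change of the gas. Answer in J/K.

ΔS = -96.8 J/K

At constant pressure, ΔS = nC_p ln(T₂/T₁) with C_p = 5R/2 = 20.79 J mol⁻¹ K⁻¹.
ΔS = 4.49 × 20.79 × ln(101/285) = -96.8 J/K.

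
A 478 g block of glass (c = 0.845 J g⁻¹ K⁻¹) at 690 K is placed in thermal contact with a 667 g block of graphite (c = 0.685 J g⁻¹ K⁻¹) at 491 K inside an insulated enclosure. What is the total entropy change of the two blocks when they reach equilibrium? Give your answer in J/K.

Energy balance: T_f = (m₁c₁T₁ + m₂c₂T₂)/(m₁c₁ + m₂c₂) = 584.38 K.
ΔS₁ = m₁c₁ ln(T_f/T₁) = 403.91 × ln(584.38/690) = -67.11 J/K.
ΔS₂ = m₂c₂ ln(T_f/T₂) = 456.895 × ln(584.38/491) = 79.55 J/K.
ΔS_total = -67.11 + 79.55 = 12.4 J/K.

ΔS_total = 12.4 J/K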